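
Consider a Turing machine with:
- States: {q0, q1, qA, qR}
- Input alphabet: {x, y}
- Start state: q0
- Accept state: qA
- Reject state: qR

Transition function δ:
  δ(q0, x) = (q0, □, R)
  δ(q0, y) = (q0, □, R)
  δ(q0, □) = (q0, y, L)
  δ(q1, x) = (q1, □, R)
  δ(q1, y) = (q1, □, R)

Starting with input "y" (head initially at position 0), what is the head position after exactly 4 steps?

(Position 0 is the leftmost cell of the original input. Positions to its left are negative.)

Execution trace (head position shown):
Step 0: [q0]y  (head at position 0)
Step 1: move right → □[q0]□  (head at position 1)
Step 2: move left → [q0]□y  (head at position 0)
Step 3: move left → [q0]□yy  (head at position -1)
Step 4: move left → [q0]□yyy  (head at position -2)

After 4 steps, the head is at position -2.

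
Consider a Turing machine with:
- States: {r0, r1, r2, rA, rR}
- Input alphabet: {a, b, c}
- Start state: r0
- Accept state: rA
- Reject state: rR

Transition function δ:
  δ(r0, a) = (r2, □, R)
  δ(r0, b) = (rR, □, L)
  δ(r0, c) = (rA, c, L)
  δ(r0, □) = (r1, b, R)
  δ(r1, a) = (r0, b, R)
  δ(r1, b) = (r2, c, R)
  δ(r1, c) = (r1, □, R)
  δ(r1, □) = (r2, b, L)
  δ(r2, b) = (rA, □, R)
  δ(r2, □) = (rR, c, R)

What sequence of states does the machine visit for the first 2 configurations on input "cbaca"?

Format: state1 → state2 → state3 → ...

Execution trace:
Initial: [r0]cbaca
Step 1: δ(r0, c) = (rA, c, L) → [rA]□cbaca

The machine reaches the accept state rA and halts.

State sequence: r0 → rA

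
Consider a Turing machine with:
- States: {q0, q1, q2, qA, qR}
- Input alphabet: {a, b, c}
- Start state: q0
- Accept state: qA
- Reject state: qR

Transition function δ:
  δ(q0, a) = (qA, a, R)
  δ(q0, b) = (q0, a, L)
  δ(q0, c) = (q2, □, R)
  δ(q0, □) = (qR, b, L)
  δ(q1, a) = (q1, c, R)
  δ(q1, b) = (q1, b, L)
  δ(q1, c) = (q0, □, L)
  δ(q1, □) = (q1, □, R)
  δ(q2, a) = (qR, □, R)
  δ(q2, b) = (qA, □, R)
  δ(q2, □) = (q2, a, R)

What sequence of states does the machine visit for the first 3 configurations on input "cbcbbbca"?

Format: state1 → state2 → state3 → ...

Execution trace:
Initial: [q0]cbcbbbca
Step 1: δ(q0, c) = (q2, □, R) → □[q2]bcbbbca
Step 2: δ(q2, b) = (qA, □, R) → □□[qA]cbbbca

The machine reaches the accept state qA and halts.

State sequence: q0 → q2 → qA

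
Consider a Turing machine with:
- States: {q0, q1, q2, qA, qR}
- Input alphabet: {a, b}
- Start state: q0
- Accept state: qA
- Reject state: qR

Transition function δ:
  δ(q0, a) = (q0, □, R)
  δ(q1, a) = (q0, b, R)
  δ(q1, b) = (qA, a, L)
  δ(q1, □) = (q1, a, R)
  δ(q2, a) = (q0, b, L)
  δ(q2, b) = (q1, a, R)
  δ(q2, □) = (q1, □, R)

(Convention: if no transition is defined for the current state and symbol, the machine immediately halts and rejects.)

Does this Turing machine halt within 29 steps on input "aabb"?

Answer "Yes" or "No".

Execution trace:
Initial: [q0]aabb
Step 1: δ(q0, a) = (q0, □, R) → □[q0]abb
Step 2: δ(q0, a) = (q0, □, R) → □□[q0]bb

No transition is defined for δ(q0, b). By convention the machine halts and rejects.
The machine halted after 2 steps (within the 29-step bound).

Answer: Yes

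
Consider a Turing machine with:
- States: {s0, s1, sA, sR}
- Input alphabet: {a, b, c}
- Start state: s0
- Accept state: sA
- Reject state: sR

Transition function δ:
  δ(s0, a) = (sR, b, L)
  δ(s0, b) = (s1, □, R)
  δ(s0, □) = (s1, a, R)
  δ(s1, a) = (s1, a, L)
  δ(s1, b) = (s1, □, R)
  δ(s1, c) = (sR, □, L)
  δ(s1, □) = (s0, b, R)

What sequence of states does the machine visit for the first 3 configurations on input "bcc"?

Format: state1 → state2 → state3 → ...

Execution trace:
Initial: [s0]bcc
Step 1: δ(s0, b) = (s1, □, R) → □[s1]cc
Step 2: δ(s1, c) = (sR, □, L) → [sR]□□c

The machine reaches the reject state sR and halts.

State sequence: s0 → s1 → sR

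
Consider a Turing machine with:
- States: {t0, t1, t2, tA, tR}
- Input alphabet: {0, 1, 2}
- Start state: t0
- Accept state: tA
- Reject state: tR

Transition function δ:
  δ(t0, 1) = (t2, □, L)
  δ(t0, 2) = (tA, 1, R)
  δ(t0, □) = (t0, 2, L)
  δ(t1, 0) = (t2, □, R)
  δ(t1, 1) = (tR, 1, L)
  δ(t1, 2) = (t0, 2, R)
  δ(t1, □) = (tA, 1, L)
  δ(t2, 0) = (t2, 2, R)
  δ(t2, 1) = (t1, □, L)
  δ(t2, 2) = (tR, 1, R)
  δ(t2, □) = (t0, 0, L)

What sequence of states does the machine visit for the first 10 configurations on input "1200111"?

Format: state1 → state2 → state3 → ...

Execution trace:
Initial: [t0]1200111
Step 1: δ(t0, 1) = (t2, □, L) → [t2]□□200111
Step 2: δ(t2, □) = (t0, 0, L) → [t0]□0□200111
Step 3: δ(t0, □) = (t0, 2, L) → [t0]□20□200111
Step 4: δ(t0, □) = (t0, 2, L) → [t0]□220□200111
Step 5: δ(t0, □) = (t0, 2, L) → [t0]□2220□200111
Step 6: δ(t0, □) = (t0, 2, L) → [t0]□22220□200111
Step 7: δ(t0, □) = (t0, 2, L) → [t0]□222220□200111
Step 8: δ(t0, □) = (t0, 2, L) → [t0]□2222220□200111
Step 9: δ(t0, □) = (t0, 2, L) → [t0]□22222220□200111

State sequence: t0 → t2 → t0 → t0 → t0 → t0 → t0 → t0 → t0 → t0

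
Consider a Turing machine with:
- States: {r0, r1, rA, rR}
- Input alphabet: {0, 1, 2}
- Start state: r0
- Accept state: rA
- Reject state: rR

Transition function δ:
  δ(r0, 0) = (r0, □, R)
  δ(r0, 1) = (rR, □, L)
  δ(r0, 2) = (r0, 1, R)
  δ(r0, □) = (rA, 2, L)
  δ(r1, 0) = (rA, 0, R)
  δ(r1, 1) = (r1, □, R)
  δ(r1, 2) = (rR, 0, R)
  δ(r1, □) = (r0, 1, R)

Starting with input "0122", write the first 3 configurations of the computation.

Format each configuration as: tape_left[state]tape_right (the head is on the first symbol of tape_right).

Transitions applied:
Step 1: δ(r0, 0) = (r0, □, R)
Step 2: δ(r0, 1) = (rR, □, L)

The first 3 configurations are:
[r0]0122 ⊢ □[r0]122 ⊢ [rR]□□22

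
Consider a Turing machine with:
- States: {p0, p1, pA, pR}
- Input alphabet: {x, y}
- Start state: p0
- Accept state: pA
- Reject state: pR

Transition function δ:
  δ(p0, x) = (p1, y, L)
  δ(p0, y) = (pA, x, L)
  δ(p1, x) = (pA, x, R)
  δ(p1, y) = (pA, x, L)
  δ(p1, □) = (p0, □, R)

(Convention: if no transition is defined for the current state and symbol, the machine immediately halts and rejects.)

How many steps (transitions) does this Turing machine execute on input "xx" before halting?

Execution trace:
Initial: [p0]xx
Step 1: δ(p0, x) = (p1, y, L) → [p1]□yx
Step 2: δ(p1, □) = (p0, □, R) → □[p0]yx
Step 3: δ(p0, y) = (pA, x, L) → [pA]□xx

The machine reaches the accept state pA and halts.

The machine executed 3 steps before halting.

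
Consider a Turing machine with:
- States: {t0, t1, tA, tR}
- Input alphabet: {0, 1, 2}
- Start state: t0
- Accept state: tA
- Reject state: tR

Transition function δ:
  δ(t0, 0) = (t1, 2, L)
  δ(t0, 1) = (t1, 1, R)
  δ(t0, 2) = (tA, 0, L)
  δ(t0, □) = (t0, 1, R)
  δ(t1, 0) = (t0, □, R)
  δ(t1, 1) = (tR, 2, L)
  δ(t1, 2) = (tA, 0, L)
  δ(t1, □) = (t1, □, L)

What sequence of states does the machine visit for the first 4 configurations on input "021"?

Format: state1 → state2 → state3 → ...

Execution trace:
Initial: [t0]021
Step 1: δ(t0, 0) = (t1, 2, L) → [t1]□221
Step 2: δ(t1, □) = (t1, □, L) → [t1]□□221
Step 3: δ(t1, □) = (t1, □, L) → [t1]□□□221

State sequence: t0 → t1 → t1 → t1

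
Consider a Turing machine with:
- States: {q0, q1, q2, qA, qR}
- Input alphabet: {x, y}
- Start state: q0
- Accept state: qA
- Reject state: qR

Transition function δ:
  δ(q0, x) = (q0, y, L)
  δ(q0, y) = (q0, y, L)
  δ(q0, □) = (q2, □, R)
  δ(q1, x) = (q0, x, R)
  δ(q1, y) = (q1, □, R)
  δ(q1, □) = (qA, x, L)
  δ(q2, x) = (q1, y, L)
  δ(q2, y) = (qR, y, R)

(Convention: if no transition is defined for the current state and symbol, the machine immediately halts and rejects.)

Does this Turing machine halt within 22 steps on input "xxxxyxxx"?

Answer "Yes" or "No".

Execution trace:
Initial: [q0]xxxxyxxx
Step 1: δ(q0, x) = (q0, y, L) → [q0]□yxxxyxxx
Step 2: δ(q0, □) = (q2, □, R) → □[q2]yxxxyxxx
Step 3: δ(q2, y) = (qR, y, R) → □y[qR]xxxyxxx

The machine reaches the reject state qR and halts.
The machine halted after 3 steps (within the 22-step bound).

Answer: Yes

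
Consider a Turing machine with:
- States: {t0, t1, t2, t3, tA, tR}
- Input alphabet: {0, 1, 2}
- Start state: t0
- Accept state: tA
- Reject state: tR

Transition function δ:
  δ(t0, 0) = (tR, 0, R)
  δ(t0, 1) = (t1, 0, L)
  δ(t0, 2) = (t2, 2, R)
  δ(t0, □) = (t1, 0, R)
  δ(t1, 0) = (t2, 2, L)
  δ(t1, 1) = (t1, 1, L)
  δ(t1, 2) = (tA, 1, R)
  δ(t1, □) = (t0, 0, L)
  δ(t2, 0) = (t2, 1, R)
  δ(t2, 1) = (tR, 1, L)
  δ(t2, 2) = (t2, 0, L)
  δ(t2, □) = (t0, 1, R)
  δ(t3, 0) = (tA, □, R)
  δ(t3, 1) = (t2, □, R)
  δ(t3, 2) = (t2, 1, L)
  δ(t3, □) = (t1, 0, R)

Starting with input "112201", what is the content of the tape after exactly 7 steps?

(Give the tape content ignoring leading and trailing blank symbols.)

Execution trace:
Initial: [t0]112201
Step 1: δ(t0, 1) = (t1, 0, L) → [t1]□012201
Step 2: δ(t1, □) = (t0, 0, L) → [t0]□0012201
Step 3: δ(t0, □) = (t1, 0, R) → 0[t1]0012201
Step 4: δ(t1, 0) = (t2, 2, L) → [t2]02012201
Step 5: δ(t2, 0) = (t2, 1, R) → 1[t2]2012201
Step 6: δ(t2, 2) = (t2, 0, L) → [t2]10012201
Step 7: δ(t2, 1) = (tR, 1, L) → [tR]□10012201

The machine reaches the reject state tR and halts.

After 7 steps, the tape (ignoring leading/trailing blanks) is: 10012201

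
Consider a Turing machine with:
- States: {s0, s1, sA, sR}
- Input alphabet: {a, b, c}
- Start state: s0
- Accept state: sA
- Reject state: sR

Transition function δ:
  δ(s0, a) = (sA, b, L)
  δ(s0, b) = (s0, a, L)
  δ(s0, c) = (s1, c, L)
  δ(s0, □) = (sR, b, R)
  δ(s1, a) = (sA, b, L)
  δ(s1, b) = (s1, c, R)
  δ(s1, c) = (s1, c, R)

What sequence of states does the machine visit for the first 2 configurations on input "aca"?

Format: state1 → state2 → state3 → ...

Execution trace:
Initial: [s0]aca
Step 1: δ(s0, a) = (sA, b, L) → [sA]□bca

The machine reaches the accept state sA and halts.

State sequence: s0 → sA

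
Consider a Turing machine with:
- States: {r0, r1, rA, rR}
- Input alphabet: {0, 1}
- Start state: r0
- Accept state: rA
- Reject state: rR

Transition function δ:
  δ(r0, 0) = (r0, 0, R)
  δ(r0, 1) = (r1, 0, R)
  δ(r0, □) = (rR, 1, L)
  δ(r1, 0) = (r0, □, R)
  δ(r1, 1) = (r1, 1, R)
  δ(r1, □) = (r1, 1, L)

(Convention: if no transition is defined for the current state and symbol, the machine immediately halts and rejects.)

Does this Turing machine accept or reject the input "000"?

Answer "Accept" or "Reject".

Execution trace:
Initial: [r0]000
Step 1: δ(r0, 0) = (r0, 0, R) → 0[r0]00
Step 2: δ(r0, 0) = (r0, 0, R) → 00[r0]0
Step 3: δ(r0, 0) = (r0, 0, R) → 000[r0]□
Step 4: δ(r0, □) = (rR, 1, L) → 00[rR]01

The machine reaches the reject state rR and halts.

Answer: Reject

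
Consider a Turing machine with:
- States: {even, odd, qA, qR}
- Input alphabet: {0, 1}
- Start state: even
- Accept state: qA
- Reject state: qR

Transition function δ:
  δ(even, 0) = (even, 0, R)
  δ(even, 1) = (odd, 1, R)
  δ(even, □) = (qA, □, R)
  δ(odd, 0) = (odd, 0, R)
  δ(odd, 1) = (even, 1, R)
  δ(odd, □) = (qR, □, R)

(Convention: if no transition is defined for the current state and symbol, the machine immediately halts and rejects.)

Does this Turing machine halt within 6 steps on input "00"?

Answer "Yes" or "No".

Execution trace:
Initial: [even]00
Step 1: δ(even, 0) = (even, 0, R) → 0[even]0
Step 2: δ(even, 0) = (even, 0, R) → 00[even]□
Step 3: δ(even, □) = (qA, □, R) → 00□[qA]□

The machine reaches the accept state qA and halts.
The machine halted after 3 steps (within the 6-step bound).

Answer: Yes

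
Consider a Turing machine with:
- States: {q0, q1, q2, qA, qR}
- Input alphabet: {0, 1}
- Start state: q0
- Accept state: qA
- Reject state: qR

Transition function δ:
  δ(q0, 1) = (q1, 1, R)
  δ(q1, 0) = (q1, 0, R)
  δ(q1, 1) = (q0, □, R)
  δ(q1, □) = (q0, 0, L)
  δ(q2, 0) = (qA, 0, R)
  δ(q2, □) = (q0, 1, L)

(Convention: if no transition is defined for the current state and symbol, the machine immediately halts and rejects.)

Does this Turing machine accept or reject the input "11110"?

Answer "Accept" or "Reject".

Execution trace:
Initial: [q0]11110
Step 1: δ(q0, 1) = (q1, 1, R) → 1[q1]1110
Step 2: δ(q1, 1) = (q0, □, R) → 1□[q0]110
Step 3: δ(q0, 1) = (q1, 1, R) → 1□1[q1]10
Step 4: δ(q1, 1) = (q0, □, R) → 1□1□[q0]0

No transition is defined for δ(q0, 0). By convention the machine halts and rejects.

Answer: Reject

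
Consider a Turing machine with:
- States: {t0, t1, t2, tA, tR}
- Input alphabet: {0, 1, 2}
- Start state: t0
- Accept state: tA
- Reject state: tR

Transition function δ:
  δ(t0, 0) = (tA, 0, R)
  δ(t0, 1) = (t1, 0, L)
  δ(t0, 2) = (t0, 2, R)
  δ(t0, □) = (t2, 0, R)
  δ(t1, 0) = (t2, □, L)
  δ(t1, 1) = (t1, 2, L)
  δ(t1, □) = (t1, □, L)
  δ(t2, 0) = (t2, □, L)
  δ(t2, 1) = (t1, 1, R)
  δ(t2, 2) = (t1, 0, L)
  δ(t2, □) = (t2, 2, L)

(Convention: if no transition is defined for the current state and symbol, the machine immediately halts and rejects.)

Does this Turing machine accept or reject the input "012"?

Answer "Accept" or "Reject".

Execution trace:
Initial: [t0]012
Step 1: δ(t0, 0) = (tA, 0, R) → 0[tA]12

The machine reaches the accept state tA and halts.

Answer: Accept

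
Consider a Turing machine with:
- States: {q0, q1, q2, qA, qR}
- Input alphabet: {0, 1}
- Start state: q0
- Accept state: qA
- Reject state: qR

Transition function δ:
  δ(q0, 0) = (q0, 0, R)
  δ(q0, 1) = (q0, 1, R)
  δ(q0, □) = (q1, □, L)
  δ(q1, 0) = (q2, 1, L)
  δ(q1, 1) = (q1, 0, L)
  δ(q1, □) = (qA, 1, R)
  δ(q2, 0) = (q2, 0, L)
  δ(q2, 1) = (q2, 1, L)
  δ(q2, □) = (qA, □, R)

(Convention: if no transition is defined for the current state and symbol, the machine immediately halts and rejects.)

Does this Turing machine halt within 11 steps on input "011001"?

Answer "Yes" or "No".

Execution trace:
Initial: [q0]011001
Step 1: δ(q0, 0) = (q0, 0, R) → 0[q0]11001
Step 2: δ(q0, 1) = (q0, 1, R) → 01[q0]1001
Step 3: δ(q0, 1) = (q0, 1, R) → 011[q0]001
Step 4: δ(q0, 0) = (q0, 0, R) → 0110[q0]01
Step 5: δ(q0, 0) = (q0, 0, R) → 01100[q0]1
Step 6: δ(q0, 1) = (q0, 1, R) → 011001[q0]□
Step 7: δ(q0, □) = (q1, □, L) → 01100[q1]1□
Step 8: δ(q1, 1) = (q1, 0, L) → 0110[q1]00□
Step 9: δ(q1, 0) = (q2, 1, L) → 011[q2]010□
Step 10: δ(q2, 0) = (q2, 0, L) → 01[q2]1010□
Step 11: δ(q2, 1) = (q2, 1, L) → 0[q2]11010□

The machine has not reached a halting state after 11 steps.
The machine did not halt within the 11-step bound.

Answer: No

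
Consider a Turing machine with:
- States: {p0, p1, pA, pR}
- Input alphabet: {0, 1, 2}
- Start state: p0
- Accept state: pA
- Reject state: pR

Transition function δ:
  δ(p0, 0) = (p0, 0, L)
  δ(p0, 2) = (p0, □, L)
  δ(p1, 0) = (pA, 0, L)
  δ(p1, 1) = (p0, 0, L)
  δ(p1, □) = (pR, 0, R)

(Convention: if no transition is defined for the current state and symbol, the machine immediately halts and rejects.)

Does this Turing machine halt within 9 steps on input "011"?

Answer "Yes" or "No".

Execution trace:
Initial: [p0]011
Step 1: δ(p0, 0) = (p0, 0, L) → [p0]□011

No transition is defined for δ(p0, □). By convention the machine halts and rejects.
The machine halted after 1 step (within the 9-step bound).

Answer: Yes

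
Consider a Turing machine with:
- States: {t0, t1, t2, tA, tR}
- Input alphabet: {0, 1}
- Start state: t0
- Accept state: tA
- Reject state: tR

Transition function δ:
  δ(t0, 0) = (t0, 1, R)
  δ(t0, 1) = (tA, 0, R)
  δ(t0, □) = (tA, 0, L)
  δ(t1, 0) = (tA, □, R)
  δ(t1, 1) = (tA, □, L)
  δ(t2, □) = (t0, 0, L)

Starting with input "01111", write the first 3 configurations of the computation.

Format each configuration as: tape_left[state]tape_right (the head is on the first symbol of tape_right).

Transitions applied:
Step 1: δ(t0, 0) = (t0, 1, R)
Step 2: δ(t0, 1) = (tA, 0, R)

The first 3 configurations are:
[t0]01111 ⊢ 1[t0]1111 ⊢ 10[tA]111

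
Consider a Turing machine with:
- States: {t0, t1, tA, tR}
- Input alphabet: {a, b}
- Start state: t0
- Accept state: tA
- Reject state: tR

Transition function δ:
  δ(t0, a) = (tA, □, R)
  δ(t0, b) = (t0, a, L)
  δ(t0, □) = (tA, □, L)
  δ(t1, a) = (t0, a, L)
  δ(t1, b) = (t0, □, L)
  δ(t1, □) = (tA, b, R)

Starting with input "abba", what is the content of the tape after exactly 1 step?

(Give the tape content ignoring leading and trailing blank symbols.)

Execution trace:
Initial: [t0]abba
Step 1: δ(t0, a) = (tA, □, R) → □[tA]bba

The machine reaches the accept state tA and halts.

After 1 step, the tape (ignoring leading/trailing blanks) is: bba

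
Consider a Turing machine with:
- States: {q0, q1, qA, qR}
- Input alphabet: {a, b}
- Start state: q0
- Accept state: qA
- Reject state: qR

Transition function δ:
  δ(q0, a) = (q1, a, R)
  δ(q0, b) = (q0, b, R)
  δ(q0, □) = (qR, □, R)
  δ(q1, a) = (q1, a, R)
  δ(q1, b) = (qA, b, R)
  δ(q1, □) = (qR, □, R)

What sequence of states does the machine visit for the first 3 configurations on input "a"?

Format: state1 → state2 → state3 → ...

Execution trace:
Initial: [q0]a
Step 1: δ(q0, a) = (q1, a, R) → a[q1]□
Step 2: δ(q1, □) = (qR, □, R) → a□[qR]□

The machine reaches the reject state qR and halts.

State sequence: q0 → q1 → qR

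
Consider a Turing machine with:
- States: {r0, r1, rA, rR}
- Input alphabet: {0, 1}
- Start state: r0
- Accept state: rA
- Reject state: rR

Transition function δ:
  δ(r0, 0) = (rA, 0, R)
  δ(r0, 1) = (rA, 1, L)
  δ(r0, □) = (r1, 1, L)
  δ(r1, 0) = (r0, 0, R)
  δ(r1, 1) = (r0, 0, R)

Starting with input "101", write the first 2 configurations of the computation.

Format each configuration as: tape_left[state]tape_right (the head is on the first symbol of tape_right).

Transitions applied:
Step 1: δ(r0, 1) = (rA, 1, L)

The first 2 configurations are:
[r0]101 ⊢ [rA]□101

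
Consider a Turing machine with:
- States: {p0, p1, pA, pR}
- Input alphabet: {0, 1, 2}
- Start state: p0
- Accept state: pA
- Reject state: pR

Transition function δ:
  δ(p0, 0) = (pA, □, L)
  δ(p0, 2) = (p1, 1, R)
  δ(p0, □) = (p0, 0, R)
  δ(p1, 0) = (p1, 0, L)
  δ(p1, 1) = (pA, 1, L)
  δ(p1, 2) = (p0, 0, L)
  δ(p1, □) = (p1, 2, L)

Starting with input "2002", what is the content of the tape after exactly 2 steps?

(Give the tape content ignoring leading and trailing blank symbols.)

Execution trace:
Initial: [p0]2002
Step 1: δ(p0, 2) = (p1, 1, R) → 1[p1]002
Step 2: δ(p1, 0) = (p1, 0, L) → [p1]1002

After 2 steps, the tape (ignoring leading/trailing blanks) is: 1002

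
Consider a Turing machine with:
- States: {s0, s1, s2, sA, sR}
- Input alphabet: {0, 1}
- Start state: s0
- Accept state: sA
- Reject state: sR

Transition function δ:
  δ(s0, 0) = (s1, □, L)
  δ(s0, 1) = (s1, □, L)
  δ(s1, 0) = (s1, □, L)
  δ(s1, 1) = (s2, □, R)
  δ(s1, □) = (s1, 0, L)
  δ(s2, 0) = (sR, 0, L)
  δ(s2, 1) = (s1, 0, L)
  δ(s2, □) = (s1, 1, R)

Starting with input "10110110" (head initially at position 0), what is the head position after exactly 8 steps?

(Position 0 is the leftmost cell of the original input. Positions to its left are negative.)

Execution trace (head position shown):
Step 0: [s0]10110110  (head at position 0)
Step 1: move left → [s1]□□0110110  (head at position -1)
Step 2: move left → [s1]□0□0110110  (head at position -2)
Step 3: move left → [s1]□00□0110110  (head at position -3)
Step 4: move left → [s1]□000□0110110  (head at position -4)
Step 5: move left → [s1]□0000□0110110  (head at position -5)
Step 6: move left → [s1]□00000□0110110  (head at position -6)
Step 7: move left → [s1]□000000□0110110  (head at position -7)
Step 8: move left → [s1]□0000000□0110110  (head at position -8)

After 8 steps, the head is at position -8.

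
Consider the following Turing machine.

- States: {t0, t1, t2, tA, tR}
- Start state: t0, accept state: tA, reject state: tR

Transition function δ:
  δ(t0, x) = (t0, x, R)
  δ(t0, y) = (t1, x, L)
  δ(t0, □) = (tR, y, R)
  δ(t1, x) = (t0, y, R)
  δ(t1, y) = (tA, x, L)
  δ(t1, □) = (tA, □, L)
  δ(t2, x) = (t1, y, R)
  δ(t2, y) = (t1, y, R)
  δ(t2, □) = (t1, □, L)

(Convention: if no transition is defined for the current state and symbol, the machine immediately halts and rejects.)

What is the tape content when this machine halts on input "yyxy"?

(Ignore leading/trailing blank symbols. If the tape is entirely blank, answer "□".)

Execution trace:
Initial: [t0]yyxy
Step 1: δ(t0, y) = (t1, x, L) → [t1]□xyxy
Step 2: δ(t1, □) = (tA, □, L) → [tA]□□xyxy

The machine reaches the accept state tA and halts.

Final tape (ignoring leading/trailing blanks): xyxy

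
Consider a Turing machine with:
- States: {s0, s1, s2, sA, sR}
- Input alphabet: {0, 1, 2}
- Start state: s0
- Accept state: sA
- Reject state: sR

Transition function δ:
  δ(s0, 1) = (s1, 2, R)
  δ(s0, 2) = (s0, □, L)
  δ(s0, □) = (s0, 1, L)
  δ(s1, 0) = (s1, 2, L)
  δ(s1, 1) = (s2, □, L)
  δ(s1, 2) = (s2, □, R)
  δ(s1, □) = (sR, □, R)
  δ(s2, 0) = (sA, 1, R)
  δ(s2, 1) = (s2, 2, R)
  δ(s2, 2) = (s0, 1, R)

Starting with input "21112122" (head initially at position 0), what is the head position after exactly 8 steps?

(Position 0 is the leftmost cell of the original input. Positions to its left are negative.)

Execution trace (head position shown):
Step 0: [s0]21112122  (head at position 0)
Step 1: move left → [s0]□□1112122  (head at position -1)
Step 2: move left → [s0]□1□1112122  (head at position -2)
Step 3: move left → [s0]□11□1112122  (head at position -3)
Step 4: move left → [s0]□111□1112122  (head at position -4)
Step 5: move left → [s0]□1111□1112122  (head at position -5)
Step 6: move left → [s0]□11111□1112122  (head at position -6)
Step 7: move left → [s0]□111111□1112122  (head at position -7)
Step 8: move left → [s0]□1111111□1112122  (head at position -8)

After 8 steps, the head is at position -8.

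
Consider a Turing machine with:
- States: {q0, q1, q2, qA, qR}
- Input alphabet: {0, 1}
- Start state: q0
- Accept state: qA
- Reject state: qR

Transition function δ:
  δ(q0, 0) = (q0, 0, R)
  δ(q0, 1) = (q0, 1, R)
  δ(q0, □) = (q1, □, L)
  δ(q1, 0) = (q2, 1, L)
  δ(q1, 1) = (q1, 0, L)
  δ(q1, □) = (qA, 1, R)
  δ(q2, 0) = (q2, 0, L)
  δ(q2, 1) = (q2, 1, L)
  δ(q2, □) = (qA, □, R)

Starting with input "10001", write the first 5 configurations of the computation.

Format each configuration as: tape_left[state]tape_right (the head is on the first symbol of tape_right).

Transitions applied:
Step 1: δ(q0, 1) = (q0, 1, R)
Step 2: δ(q0, 0) = (q0, 0, R)
Step 3: δ(q0, 0) = (q0, 0, R)
Step 4: δ(q0, 0) = (q0, 0, R)

The first 5 configurations are:
[q0]10001 ⊢ 1[q0]0001 ⊢ 10[q0]001 ⊢ 100[q0]01 ⊢ 1000[q0]1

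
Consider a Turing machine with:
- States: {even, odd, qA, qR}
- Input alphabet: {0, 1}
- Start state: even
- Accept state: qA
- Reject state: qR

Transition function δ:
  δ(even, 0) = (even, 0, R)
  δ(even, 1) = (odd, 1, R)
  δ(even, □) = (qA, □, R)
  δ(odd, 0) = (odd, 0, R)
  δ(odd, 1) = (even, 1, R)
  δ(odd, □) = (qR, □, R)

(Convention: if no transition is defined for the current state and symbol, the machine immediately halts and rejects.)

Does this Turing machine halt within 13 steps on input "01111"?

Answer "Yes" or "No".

Execution trace:
Initial: [even]01111
Step 1: δ(even, 0) = (even, 0, R) → 0[even]1111
Step 2: δ(even, 1) = (odd, 1, R) → 01[odd]111
Step 3: δ(odd, 1) = (even, 1, R) → 011[even]11
Step 4: δ(even, 1) = (odd, 1, R) → 0111[odd]1
Step 5: δ(odd, 1) = (even, 1, R) → 01111[even]□
Step 6: δ(even, □) = (qA, □, R) → 01111□[qA]□

The machine reaches the accept state qA and halts.
The machine halted after 6 steps (within the 13-step bound).

Answer: Yes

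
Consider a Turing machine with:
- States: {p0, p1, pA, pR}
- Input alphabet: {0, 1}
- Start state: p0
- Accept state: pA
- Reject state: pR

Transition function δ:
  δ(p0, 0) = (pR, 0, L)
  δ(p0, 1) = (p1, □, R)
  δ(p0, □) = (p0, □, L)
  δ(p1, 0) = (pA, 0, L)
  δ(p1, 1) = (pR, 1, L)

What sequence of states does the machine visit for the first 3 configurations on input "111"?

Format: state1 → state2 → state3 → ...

Execution trace:
Initial: [p0]111
Step 1: δ(p0, 1) = (p1, □, R) → □[p1]11
Step 2: δ(p1, 1) = (pR, 1, L) → [pR]□11

The machine reaches the reject state pR and halts.

State sequence: p0 → p1 → pR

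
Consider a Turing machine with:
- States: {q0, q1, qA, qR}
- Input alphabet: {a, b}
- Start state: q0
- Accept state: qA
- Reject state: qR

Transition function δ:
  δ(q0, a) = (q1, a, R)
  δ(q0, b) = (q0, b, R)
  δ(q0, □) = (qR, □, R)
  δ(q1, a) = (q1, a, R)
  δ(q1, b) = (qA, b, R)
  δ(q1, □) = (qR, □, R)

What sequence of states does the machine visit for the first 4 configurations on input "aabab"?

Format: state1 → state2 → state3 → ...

Execution trace:
Initial: [q0]aabab
Step 1: δ(q0, a) = (q1, a, R) → a[q1]abab
Step 2: δ(q1, a) = (q1, a, R) → aa[q1]bab
Step 3: δ(q1, b) = (qA, b, R) → aab[qA]ab

The machine reaches the accept state qA and halts.

State sequence: q0 → q1 → q1 → qA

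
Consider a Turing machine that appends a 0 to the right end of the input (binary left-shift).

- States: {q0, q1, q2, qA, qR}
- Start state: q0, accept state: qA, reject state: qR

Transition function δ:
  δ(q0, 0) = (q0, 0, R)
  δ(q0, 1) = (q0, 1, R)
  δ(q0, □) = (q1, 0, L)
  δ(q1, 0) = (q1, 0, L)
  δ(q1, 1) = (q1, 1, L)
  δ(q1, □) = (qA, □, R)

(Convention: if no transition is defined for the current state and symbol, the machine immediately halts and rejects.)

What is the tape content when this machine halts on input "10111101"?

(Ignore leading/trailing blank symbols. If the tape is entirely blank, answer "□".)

Execution trace:
Initial: [q0]10111101
Step 1: δ(q0, 1) = (q0, 1, R) → 1[q0]0111101
Step 2: δ(q0, 0) = (q0, 0, R) → 10[q0]111101
Step 3: δ(q0, 1) = (q0, 1, R) → 101[q0]11101
Step 4: δ(q0, 1) = (q0, 1, R) → 1011[q0]1101
Step 5: δ(q0, 1) = (q0, 1, R) → 10111[q0]101
Step 6: δ(q0, 1) = (q0, 1, R) → 101111[q0]01
Step 7: δ(q0, 0) = (q0, 0, R) → 1011110[q0]1
Step 8: δ(q0, 1) = (q0, 1, R) → 10111101[q0]□
Step 9: δ(q0, □) = (q1, 0, L) → 1011110[q1]10
Step 10: δ(q1, 1) = (q1, 1, L) → 101111[q1]010
Step 11: δ(q1, 0) = (q1, 0, L) → 10111[q1]1010
Step 12: δ(q1, 1) = (q1, 1, L) → 1011[q1]11010
Step 13: δ(q1, 1) = (q1, 1, L) → 101[q1]111010
Step 14: δ(q1, 1) = (q1, 1, L) → 10[q1]1111010
Step 15: δ(q1, 1) = (q1, 1, L) → 1[q1]01111010
Step 16: δ(q1, 0) = (q1, 0, L) → [q1]101111010
Step 17: δ(q1, 1) = (q1, 1, L) → [q1]□101111010
Step 18: δ(q1, □) = (qA, □, R) → □[qA]101111010

The machine reaches the accept state qA and halts.

Final tape (ignoring leading/trailing blanks): 101111010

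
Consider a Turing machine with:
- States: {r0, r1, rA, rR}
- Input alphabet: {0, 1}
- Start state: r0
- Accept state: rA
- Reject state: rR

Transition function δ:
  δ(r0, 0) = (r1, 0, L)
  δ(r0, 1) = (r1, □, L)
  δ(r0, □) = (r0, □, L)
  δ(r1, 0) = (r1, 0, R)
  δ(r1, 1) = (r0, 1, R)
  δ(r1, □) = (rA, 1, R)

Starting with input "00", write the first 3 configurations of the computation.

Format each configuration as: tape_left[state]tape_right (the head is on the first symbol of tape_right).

Transitions applied:
Step 1: δ(r0, 0) = (r1, 0, L)
Step 2: δ(r1, □) = (rA, 1, R)

The first 3 configurations are:
[r0]00 ⊢ [r1]□00 ⊢ 1[rA]00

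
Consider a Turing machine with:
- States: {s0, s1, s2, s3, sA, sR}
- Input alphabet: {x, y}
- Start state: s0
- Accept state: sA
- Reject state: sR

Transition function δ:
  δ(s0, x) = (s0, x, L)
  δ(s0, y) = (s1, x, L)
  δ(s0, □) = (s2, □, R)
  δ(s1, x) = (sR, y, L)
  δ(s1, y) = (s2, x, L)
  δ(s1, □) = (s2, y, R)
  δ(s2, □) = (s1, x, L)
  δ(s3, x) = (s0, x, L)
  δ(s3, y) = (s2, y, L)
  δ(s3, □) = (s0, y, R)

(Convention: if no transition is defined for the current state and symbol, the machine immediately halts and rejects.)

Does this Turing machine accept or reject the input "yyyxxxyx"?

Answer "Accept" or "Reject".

Execution trace:
Initial: [s0]yyyxxxyx
Step 1: δ(s0, y) = (s1, x, L) → [s1]□xyyxxxyx
Step 2: δ(s1, □) = (s2, y, R) → y[s2]xyyxxxyx

No transition is defined for δ(s2, x). By convention the machine halts and rejects.

Answer: Reject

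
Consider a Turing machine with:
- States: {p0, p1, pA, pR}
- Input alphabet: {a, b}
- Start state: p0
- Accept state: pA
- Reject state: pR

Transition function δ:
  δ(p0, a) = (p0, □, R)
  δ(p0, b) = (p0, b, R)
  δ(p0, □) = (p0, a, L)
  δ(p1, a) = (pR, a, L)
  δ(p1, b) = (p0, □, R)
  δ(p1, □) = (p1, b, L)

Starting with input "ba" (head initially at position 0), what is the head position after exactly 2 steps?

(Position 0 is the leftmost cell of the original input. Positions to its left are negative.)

Execution trace (head position shown):
Step 0: [p0]ba  (head at position 0)
Step 1: move right → b[p0]a  (head at position 1)
Step 2: move right → b□[p0]□  (head at position 2)

After 2 steps, the head is at position 2.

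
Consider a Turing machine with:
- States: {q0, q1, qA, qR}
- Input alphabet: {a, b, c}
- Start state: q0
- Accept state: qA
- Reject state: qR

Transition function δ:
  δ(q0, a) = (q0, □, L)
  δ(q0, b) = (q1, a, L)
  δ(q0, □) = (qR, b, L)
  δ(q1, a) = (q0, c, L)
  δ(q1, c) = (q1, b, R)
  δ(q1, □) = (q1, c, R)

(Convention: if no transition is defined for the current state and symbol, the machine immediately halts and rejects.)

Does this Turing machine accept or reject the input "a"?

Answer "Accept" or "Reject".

Execution trace:
Initial: [q0]a
Step 1: δ(q0, a) = (q0, □, L) → [q0]□□
Step 2: δ(q0, □) = (qR, b, L) → [qR]□b□

The machine reaches the reject state qR and halts.

Answer: Reject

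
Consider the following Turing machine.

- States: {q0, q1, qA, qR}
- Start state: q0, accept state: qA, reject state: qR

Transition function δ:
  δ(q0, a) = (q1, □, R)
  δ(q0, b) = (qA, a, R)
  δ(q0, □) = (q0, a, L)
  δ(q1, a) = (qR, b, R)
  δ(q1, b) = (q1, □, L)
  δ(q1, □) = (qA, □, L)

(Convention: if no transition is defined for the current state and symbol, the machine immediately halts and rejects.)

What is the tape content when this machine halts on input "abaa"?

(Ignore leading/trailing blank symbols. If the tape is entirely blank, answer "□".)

Execution trace:
Initial: [q0]abaa
Step 1: δ(q0, a) = (q1, □, R) → □[q1]baa
Step 2: δ(q1, b) = (q1, □, L) → [q1]□□aa
Step 3: δ(q1, □) = (qA, □, L) → [qA]□□□aa

The machine reaches the accept state qA and halts.

Final tape (ignoring leading/trailing blanks): aa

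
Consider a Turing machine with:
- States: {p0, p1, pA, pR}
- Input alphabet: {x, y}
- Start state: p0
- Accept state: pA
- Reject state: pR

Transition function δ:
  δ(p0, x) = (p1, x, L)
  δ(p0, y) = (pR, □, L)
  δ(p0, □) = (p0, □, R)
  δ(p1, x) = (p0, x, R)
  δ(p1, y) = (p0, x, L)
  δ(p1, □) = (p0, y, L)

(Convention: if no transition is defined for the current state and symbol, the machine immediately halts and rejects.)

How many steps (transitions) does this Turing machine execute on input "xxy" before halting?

Execution trace:
Initial: [p0]xxy
Step 1: δ(p0, x) = (p1, x, L) → [p1]□xxy
Step 2: δ(p1, □) = (p0, y, L) → [p0]□yxxy
Step 3: δ(p0, □) = (p0, □, R) → □[p0]yxxy
Step 4: δ(p0, y) = (pR, □, L) → [pR]□□xxy

The machine reaches the reject state pR and halts.

The machine executed 4 steps before halting.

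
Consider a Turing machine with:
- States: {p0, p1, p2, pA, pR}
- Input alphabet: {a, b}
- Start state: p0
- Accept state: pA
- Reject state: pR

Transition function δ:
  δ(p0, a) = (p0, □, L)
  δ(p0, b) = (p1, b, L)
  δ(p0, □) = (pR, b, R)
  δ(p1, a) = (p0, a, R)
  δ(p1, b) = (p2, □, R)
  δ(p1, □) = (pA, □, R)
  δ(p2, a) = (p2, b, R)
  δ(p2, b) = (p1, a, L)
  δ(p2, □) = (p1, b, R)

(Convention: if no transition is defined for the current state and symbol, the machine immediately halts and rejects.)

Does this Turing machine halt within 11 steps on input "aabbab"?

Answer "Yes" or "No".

Execution trace:
Initial: [p0]aabbab
Step 1: δ(p0, a) = (p0, □, L) → [p0]□□abbab
Step 2: δ(p0, □) = (pR, b, R) → b[pR]□abbab

The machine reaches the reject state pR and halts.
The machine halted after 2 steps (within the 11-step bound).

Answer: Yes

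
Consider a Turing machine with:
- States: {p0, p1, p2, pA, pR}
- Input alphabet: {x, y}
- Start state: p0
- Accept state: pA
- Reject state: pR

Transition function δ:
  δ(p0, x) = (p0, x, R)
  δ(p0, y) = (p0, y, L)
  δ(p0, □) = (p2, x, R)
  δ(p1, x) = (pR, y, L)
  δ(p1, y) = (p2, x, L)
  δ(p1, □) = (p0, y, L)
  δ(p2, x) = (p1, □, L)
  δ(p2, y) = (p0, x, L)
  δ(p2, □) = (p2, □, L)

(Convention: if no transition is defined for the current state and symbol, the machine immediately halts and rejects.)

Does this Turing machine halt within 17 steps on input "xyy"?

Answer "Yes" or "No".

Execution trace:
Initial: [p0]xyy
Step 1: δ(p0, x) = (p0, x, R) → x[p0]yy
Step 2: δ(p0, y) = (p0, y, L) → [p0]xyy
Step 3: δ(p0, x) = (p0, x, R) → x[p0]yy
Step 4: δ(p0, y) = (p0, y, L) → [p0]xyy
Step 5: δ(p0, x) = (p0, x, R) → x[p0]yy
Step 6: δ(p0, y) = (p0, y, L) → [p0]xyy
Step 7: δ(p0, x) = (p0, x, R) → x[p0]yy
Step 8: δ(p0, y) = (p0, y, L) → [p0]xyy
Step 9: δ(p0, x) = (p0, x, R) → x[p0]yy
Step 10: δ(p0, y) = (p0, y, L) → [p0]xyy
Step 11: δ(p0, x) = (p0, x, R) → x[p0]yy
Step 12: δ(p0, y) = (p0, y, L) → [p0]xyy
Step 13: δ(p0, x) = (p0, x, R) → x[p0]yy
Step 14: δ(p0, y) = (p0, y, L) → [p0]xyy
Step 15: δ(p0, x) = (p0, x, R) → x[p0]yy
Step 16: δ(p0, y) = (p0, y, L) → [p0]xyy
Step 17: δ(p0, x) = (p0, x, R) → x[p0]yy

The machine has not reached a halting state after 17 steps.
The machine did not halt within the 17-step bound.

Answer: No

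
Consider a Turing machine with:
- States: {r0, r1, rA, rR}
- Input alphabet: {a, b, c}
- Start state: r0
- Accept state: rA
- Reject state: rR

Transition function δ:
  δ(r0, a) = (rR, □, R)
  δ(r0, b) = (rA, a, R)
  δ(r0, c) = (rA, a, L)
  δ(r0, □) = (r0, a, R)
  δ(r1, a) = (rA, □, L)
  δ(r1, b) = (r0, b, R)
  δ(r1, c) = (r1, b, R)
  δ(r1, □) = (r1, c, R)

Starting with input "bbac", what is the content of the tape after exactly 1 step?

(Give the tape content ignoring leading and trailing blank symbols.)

Execution trace:
Initial: [r0]bbac
Step 1: δ(r0, b) = (rA, a, R) → a[rA]bac

The machine reaches the accept state rA and halts.

After 1 step, the tape (ignoring leading/trailing blanks) is: abac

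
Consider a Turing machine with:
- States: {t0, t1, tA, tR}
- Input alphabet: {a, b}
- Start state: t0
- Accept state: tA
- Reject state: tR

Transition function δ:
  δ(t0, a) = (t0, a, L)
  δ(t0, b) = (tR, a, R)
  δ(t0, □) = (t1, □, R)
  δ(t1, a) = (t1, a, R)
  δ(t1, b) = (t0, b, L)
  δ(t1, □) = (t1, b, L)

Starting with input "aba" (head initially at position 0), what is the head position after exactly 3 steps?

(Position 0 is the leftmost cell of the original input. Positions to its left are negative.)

Execution trace (head position shown):
Step 0: [t0]aba  (head at position 0)
Step 1: move left → [t0]□aba  (head at position -1)
Step 2: move right → □[t1]aba  (head at position 0)
Step 3: move right → □a[t1]ba  (head at position 1)

After 3 steps, the head is at position 1.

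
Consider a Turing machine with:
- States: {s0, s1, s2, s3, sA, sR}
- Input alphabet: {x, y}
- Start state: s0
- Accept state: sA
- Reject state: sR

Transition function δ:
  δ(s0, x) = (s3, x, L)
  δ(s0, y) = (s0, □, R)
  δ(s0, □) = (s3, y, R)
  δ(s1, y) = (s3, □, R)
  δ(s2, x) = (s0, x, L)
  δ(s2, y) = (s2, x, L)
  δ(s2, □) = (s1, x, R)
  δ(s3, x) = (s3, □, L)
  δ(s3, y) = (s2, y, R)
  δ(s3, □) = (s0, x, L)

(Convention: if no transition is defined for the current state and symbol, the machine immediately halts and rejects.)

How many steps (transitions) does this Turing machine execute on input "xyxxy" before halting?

Execution trace:
Initial: [s0]xyxxy
Step 1: δ(s0, x) = (s3, x, L) → [s3]□xyxxy
Step 2: δ(s3, □) = (s0, x, L) → [s0]□xxyxxy
Step 3: δ(s0, □) = (s3, y, R) → y[s3]xxyxxy
Step 4: δ(s3, x) = (s3, □, L) → [s3]y□xyxxy
Step 5: δ(s3, y) = (s2, y, R) → y[s2]□xyxxy
Step 6: δ(s2, □) = (s1, x, R) → yx[s1]xyxxy

No transition is defined for δ(s1, x). By convention the machine halts and rejects.

The machine executed 6 steps before halting.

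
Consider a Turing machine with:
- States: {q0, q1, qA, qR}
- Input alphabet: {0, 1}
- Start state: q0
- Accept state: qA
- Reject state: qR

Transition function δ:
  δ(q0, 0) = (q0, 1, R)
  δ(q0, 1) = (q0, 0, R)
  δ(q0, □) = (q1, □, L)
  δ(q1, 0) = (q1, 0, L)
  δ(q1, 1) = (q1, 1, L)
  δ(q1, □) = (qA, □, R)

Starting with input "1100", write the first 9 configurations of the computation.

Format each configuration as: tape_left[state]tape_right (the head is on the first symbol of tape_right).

Transitions applied:
Step 1: δ(q0, 1) = (q0, 0, R)
Step 2: δ(q0, 1) = (q0, 0, R)
Step 3: δ(q0, 0) = (q0, 1, R)
Step 4: δ(q0, 0) = (q0, 1, R)
Step 5: δ(q0, □) = (q1, □, L)
Step 6: δ(q1, 1) = (q1, 1, L)
Step 7: δ(q1, 1) = (q1, 1, L)
Step 8: δ(q1, 0) = (q1, 0, L)

The first 9 configurations are:
[q0]1100 ⊢ 0[q0]100 ⊢ 00[q0]00 ⊢ 001[q0]0 ⊢ 0011[q0]□ ⊢ 001[q1]1□ ⊢ 00[q1]11□ ⊢ 0[q1]011□ ⊢ [q1]0011□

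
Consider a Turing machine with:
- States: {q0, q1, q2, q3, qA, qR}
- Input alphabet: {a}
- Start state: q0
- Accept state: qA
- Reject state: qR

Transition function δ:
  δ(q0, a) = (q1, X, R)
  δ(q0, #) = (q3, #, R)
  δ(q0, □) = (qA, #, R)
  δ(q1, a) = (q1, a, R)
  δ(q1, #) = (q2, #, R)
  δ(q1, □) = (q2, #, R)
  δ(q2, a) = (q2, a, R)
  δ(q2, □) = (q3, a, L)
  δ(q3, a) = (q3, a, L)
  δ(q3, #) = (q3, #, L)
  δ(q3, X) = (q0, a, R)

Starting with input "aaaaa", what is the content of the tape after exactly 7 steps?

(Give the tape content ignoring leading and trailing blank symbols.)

Execution trace:
Initial: [q0]aaaaa
Step 1: δ(q0, a) = (q1, X, R) → X[q1]aaaa
Step 2: δ(q1, a) = (q1, a, R) → Xa[q1]aaa
Step 3: δ(q1, a) = (q1, a, R) → Xaa[q1]aa
Step 4: δ(q1, a) = (q1, a, R) → Xaaa[q1]a
Step 5: δ(q1, a) = (q1, a, R) → Xaaaa[q1]□
Step 6: δ(q1, □) = (q2, #, R) → Xaaaa#[q2]□
Step 7: δ(q2, □) = (q3, a, L) → Xaaaa[q3]#a

After 7 steps, the tape (ignoring leading/trailing blanks) is: Xaaaa#a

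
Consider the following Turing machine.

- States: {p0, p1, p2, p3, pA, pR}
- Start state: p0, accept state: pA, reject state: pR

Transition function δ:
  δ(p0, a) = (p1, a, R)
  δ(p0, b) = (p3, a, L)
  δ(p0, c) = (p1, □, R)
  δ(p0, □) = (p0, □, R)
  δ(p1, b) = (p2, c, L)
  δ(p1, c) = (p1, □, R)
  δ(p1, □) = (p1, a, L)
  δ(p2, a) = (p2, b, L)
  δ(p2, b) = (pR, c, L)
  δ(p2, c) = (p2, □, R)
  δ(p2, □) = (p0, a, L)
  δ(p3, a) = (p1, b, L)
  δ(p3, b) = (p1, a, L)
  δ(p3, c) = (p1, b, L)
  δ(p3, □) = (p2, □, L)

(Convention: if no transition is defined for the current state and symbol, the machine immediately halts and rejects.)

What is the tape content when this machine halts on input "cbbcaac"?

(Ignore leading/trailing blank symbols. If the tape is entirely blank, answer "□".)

Execution trace:
Initial: [p0]cbbcaac
Step 1: δ(p0, c) = (p1, □, R) → □[p1]bbcaac
Step 2: δ(p1, b) = (p2, c, L) → [p2]□cbcaac
Step 3: δ(p2, □) = (p0, a, L) → [p0]□acbcaac
Step 4: δ(p0, □) = (p0, □, R) → □[p0]acbcaac
Step 5: δ(p0, a) = (p1, a, R) → □a[p1]cbcaac
Step 6: δ(p1, c) = (p1, □, R) → □a□[p1]bcaac
Step 7: δ(p1, b) = (p2, c, L) → □a[p2]□ccaac
Step 8: δ(p2, □) = (p0, a, L) → □[p0]aaccaac
Step 9: δ(p0, a) = (p1, a, R) → □a[p1]accaac

No transition is defined for δ(p1, a). By convention the machine halts and rejects.

Final tape (ignoring leading/trailing blanks): aaccaac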